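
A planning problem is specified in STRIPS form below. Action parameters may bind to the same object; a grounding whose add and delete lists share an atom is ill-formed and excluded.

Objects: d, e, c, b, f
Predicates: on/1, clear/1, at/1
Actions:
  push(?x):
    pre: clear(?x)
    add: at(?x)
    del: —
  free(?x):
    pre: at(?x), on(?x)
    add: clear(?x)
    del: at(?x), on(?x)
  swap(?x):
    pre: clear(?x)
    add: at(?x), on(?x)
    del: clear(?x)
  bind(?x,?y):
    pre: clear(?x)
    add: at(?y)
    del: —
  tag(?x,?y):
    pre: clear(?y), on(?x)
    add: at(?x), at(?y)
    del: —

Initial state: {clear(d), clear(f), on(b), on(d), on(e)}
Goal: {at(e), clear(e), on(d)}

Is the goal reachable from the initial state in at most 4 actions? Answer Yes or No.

Yes

1. bind(d,e)  →  {at(e), clear(d), clear(f), on(b), on(d), on(e)}
2. free(e)  →  {clear(d), clear(e), clear(f), on(b), on(d)}
3. push(e)  →  {at(e), clear(d), clear(e), clear(f), on(b), on(d)}
optimal plan length = 3; 3 ≤ 4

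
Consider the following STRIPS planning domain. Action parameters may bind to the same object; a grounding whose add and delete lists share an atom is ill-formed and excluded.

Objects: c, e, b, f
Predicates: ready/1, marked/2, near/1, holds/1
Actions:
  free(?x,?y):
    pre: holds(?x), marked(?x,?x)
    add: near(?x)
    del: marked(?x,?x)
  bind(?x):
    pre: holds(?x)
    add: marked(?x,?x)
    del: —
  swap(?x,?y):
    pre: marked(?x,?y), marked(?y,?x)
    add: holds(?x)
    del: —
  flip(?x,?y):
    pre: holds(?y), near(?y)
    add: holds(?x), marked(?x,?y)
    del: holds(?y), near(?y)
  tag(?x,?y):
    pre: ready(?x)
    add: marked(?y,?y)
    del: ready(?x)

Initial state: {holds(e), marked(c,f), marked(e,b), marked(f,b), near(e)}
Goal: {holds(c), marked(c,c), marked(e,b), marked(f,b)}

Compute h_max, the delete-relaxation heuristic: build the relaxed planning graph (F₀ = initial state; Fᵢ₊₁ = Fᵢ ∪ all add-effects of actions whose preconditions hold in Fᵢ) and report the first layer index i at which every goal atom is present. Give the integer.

2

F0 = init (5 atoms)
F1 = F0 ∪ {holds(b), holds(c), holds(f), marked(b,e), marked(c,e), marked(e,e), marked(f,e)}  (12 atoms)
F2 = F1 ∪ {marked(b,b), marked(c,c), marked(f,f)}  (15 atoms)
goal ⊆ F2  ⇒  h_max = 2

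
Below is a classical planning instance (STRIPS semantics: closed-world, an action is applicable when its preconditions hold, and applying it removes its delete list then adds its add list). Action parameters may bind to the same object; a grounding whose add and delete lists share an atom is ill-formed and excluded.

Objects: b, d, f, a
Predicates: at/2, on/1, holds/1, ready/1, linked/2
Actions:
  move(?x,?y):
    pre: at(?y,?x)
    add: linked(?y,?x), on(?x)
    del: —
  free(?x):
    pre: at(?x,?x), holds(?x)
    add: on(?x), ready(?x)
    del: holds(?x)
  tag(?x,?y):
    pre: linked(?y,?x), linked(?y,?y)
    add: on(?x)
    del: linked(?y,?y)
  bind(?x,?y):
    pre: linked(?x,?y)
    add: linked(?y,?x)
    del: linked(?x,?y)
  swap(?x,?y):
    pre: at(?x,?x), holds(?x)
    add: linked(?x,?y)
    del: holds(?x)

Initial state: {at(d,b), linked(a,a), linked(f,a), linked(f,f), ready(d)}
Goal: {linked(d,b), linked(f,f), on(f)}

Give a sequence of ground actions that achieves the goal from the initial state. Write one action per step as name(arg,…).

1. move(b,d)  →  {at(d,b), linked(a,a), linked(d,b), linked(f,a), linked(f,f), on(b), ready(d)}
2. bind(f,a)  →  {at(d,b), linked(a,a), linked(a,f), linked(d,b), linked(f,f), on(b), ready(d)}
3. tag(f,a)  →  {at(d,b), linked(a,f), linked(d,b), linked(f,f), on(b), on(f), ready(d)}

move(b,d); bind(f,a); tag(f,a)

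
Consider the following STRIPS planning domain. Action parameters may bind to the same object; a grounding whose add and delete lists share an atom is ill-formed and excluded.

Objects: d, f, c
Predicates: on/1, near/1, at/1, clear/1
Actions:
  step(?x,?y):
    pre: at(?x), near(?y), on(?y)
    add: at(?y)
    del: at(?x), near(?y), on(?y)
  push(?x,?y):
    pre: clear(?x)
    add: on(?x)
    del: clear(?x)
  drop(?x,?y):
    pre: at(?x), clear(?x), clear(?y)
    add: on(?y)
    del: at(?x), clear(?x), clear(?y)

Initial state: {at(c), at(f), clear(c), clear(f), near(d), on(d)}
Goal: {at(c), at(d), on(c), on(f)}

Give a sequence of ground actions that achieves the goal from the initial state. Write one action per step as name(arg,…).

1. step(f,d)  →  {at(c), at(d), clear(c), clear(f)}
2. push(f,d)  →  {at(c), at(d), clear(c), on(f)}
3. push(c,d)  →  {at(c), at(d), on(c), on(f)}

step(f,d); push(f,d); push(c,d)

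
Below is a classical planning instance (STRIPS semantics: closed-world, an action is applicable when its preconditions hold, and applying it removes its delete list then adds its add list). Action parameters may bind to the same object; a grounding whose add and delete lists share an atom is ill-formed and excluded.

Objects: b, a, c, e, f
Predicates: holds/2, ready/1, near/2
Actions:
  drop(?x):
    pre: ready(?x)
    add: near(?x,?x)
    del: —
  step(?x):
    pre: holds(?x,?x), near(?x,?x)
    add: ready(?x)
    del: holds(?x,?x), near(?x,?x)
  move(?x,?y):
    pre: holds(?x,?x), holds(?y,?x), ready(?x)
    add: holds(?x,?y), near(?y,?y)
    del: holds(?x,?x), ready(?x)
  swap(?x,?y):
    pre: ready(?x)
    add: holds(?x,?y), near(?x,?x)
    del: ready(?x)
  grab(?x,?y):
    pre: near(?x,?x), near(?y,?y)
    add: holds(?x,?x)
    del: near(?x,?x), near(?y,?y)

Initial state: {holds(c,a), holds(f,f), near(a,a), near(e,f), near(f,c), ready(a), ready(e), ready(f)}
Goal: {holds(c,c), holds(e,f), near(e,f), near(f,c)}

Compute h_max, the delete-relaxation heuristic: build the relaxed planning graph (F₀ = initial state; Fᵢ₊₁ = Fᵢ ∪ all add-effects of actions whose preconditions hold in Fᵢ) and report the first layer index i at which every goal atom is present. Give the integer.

3

F0 = init (8 atoms)
F1 = F0 ∪ {holds(a,a), holds(a,b), holds(a,c), holds(a,e), holds(a,f), holds(e,a), holds(e,b), holds(e,c), holds(e,e), holds(e,f), holds(f,a), holds(f,b), holds(f,c), holds(f,e), near(e,e), near(f,f)}  (24 atoms)
F2 = F1 ∪ {near(c,c)}  (25 atoms)
F3 = F2 ∪ {holds(c,c)}  (26 atoms)
goal ⊆ F3  ⇒  h_max = 3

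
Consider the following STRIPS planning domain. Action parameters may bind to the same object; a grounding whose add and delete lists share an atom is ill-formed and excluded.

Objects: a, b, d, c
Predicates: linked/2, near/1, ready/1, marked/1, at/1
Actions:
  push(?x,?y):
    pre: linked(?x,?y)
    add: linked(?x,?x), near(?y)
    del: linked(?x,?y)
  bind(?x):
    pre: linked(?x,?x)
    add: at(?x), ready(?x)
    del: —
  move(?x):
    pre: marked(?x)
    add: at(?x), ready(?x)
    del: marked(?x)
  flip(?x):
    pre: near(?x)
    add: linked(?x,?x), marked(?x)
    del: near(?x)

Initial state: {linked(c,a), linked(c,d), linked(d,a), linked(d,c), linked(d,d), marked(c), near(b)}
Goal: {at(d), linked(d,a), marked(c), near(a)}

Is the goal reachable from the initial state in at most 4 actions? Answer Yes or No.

1. push(c,a)  →  {linked(c,c), linked(c,d), linked(d,a), linked(d,c), linked(d,d), marked(c), near(a), near(b)}
2. bind(d)  →  {at(d), linked(c,c), linked(c,d), linked(d,a), linked(d,c), linked(d,d), marked(c), near(a), near(b), ready(d)}
optimal plan length = 2; 2 ≤ 4

Yes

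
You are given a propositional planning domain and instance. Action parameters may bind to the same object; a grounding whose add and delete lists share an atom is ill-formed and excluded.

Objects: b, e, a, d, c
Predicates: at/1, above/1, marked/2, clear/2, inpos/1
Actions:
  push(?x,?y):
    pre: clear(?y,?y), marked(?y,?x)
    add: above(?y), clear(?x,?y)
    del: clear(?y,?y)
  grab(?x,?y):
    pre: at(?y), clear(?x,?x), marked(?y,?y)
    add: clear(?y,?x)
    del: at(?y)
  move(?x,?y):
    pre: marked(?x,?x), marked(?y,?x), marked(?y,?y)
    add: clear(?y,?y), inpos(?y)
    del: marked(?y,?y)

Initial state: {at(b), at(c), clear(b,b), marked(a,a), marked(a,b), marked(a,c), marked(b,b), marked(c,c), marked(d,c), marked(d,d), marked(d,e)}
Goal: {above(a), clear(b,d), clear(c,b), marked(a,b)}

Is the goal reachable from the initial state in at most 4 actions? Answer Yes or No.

No

1. grab(b,c)  →  {at(b), clear(b,b), clear(c,b), marked(a,a), marked(a,b), marked(a,c), marked(b,b), marked(c,c), marked(d,c), marked(d,d), marked(d,e)}
2. move(b,a)  →  {at(b), clear(a,a), clear(b,b), clear(c,b), inpos(a), marked(a,b), marked(a,c), marked(b,b), marked(c,c), marked(d,c), marked(d,d), marked(d,e)}
3. push(b,a)  →  {above(a), at(b), clear(b,a), clear(b,b), clear(c,b), inpos(a), marked(a,b), marked(a,c), marked(b,b), marked(c,c), marked(d,c), marked(d,d), marked(d,e)}
4. move(d,d)  →  {above(a), at(b), clear(b,a), clear(b,b), clear(c,b), clear(d,d), inpos(a), inpos(d), marked(a,b), marked(a,c), marked(b,b), marked(c,c), marked(d,c), marked(d,e)}
5. grab(d,b)  →  {above(a), clear(b,a), clear(b,b), clear(b,d), clear(c,b), clear(d,d), inpos(a), inpos(d), marked(a,b), marked(a,c), marked(b,b), marked(c,c), marked(d,c), marked(d,e)}
optimal plan length = 5; 5 > 4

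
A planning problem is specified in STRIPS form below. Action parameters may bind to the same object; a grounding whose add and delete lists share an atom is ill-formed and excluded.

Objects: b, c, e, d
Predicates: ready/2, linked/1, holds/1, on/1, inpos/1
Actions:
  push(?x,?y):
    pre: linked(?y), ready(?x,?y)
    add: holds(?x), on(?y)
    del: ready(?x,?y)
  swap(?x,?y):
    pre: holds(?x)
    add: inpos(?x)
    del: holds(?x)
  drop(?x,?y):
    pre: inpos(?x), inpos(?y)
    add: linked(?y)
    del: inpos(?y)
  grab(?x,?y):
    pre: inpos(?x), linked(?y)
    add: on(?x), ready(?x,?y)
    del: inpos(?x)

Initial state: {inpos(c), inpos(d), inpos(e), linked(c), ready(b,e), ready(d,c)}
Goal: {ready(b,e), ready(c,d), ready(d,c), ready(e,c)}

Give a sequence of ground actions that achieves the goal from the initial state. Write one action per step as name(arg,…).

drop(c,d); grab(c,d); grab(e,c)

1. drop(c,d)  →  {inpos(c), inpos(e), linked(c), linked(d), ready(b,e), ready(d,c)}
2. grab(c,d)  →  {inpos(e), linked(c), linked(d), on(c), ready(b,e), ready(c,d), ready(d,c)}
3. grab(e,c)  →  {linked(c), linked(d), on(c), on(e), ready(b,e), ready(c,d), ready(d,c), ready(e,c)}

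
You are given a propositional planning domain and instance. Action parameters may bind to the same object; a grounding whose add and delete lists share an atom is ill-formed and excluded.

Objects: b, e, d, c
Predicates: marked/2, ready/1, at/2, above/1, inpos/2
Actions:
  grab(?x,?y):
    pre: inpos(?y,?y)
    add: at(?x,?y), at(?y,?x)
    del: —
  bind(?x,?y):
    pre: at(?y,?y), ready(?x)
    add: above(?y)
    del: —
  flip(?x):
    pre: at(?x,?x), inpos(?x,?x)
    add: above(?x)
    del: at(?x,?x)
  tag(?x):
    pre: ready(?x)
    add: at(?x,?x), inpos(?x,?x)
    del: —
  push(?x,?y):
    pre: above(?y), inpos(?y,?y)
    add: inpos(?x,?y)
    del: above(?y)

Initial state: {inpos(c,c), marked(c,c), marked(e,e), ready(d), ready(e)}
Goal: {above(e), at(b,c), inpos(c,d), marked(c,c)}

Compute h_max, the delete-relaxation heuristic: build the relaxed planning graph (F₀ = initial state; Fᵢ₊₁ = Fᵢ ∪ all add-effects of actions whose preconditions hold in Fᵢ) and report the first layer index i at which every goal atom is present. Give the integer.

3

F0 = init (5 atoms)
F1 = F0 ∪ {at(b,c), at(c,b), at(c,c), at(c,d), at(c,e), at(d,c), at(d,d), at(e,c), at(e,e), inpos(d,d), inpos(e,e)}  (16 atoms)
F2 = F1 ∪ {above(c), above(d), above(e), at(b,d), at(b,e), at(d,b), at(d,e), at(e,b), at(e,d)}  (25 atoms)
F3 = F2 ∪ {inpos(b,c), inpos(b,d), inpos(b,e), inpos(c,d), inpos(c,e), inpos(d,c), inpos(d,e), inpos(e,c), inpos(e,d)}  (34 atoms)
goal ⊆ F3  ⇒  h_max = 3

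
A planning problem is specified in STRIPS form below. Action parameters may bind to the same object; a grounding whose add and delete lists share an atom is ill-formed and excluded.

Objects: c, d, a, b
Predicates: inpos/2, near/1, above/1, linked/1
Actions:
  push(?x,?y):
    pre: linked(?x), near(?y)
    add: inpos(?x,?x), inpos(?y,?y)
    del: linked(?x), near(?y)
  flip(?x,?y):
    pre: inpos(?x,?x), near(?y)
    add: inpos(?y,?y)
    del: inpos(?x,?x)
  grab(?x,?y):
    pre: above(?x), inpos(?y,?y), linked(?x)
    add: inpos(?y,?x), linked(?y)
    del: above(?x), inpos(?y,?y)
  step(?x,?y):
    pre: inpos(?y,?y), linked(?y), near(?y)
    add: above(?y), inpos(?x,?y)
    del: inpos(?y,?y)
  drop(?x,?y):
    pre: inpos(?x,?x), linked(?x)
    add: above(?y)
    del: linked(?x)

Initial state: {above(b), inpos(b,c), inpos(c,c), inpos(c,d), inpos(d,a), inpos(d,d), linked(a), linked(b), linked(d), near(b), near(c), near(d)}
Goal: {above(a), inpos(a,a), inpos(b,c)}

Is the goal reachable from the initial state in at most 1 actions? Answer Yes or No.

1. push(a,c)  →  {above(b), inpos(a,a), inpos(b,c), inpos(c,c), inpos(c,d), inpos(d,a), inpos(d,d), linked(b), linked(d), near(b), near(d)}
2. drop(d,a)  →  {above(a), above(b), inpos(a,a), inpos(b,c), inpos(c,c), inpos(c,d), inpos(d,a), inpos(d,d), linked(b), near(b), near(d)}
optimal plan length = 2; 2 > 1

No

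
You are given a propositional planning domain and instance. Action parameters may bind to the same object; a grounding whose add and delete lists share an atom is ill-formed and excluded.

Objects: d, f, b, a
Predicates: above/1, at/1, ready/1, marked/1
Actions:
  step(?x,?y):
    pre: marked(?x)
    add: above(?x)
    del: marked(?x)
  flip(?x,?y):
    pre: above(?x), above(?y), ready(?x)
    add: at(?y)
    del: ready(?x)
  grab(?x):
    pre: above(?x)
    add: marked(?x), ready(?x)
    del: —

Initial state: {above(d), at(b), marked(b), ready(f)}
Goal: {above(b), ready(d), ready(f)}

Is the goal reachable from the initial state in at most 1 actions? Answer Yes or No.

No

1. step(b,d)  →  {above(b), above(d), at(b), ready(f)}
2. grab(d)  →  {above(b), above(d), at(b), marked(d), ready(d), ready(f)}
optimal plan length = 2; 2 > 1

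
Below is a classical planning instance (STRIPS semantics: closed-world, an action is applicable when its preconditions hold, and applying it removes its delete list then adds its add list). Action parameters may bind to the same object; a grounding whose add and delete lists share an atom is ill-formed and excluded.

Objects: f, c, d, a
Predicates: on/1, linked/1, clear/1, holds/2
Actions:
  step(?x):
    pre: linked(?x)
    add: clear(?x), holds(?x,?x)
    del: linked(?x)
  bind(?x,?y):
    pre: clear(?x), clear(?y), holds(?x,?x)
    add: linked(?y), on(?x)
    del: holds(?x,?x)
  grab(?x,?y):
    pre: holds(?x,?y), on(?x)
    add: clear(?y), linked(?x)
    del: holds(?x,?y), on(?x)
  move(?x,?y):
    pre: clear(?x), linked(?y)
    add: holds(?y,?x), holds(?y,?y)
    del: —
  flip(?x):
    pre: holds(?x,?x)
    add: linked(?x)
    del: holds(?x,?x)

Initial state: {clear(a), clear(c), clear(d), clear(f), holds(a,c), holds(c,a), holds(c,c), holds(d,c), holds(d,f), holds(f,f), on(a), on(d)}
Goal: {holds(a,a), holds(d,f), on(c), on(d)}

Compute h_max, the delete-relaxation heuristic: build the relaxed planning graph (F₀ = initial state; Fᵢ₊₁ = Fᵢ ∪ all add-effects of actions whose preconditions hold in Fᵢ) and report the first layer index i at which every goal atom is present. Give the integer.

2

F0 = init (12 atoms)
F1 = F0 ∪ {linked(a), linked(c), linked(d), linked(f), on(c), on(f)}  (18 atoms)
F2 = F1 ∪ {holds(a,a), holds(a,d), holds(a,f), holds(c,d), holds(c,f), holds(d,a), holds(d,d), holds(f,a), holds(f,c), holds(f,d)}  (28 atoms)
goal ⊆ F2  ⇒  h_max = 2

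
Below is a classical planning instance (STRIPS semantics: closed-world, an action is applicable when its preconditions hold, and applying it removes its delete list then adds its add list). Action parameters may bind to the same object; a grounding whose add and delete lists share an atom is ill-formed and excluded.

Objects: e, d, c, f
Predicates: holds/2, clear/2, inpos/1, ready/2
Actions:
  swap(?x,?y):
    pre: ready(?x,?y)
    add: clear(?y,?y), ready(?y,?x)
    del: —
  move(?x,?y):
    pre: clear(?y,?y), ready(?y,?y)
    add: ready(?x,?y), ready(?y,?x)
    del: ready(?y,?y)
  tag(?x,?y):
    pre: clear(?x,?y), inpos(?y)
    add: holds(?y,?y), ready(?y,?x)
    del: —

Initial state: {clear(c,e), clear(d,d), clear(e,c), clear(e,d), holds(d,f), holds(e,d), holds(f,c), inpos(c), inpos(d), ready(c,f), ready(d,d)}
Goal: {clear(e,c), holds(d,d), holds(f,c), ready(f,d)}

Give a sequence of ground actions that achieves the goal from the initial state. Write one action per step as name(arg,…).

1. move(f,d)  →  {clear(c,e), clear(d,d), clear(e,c), clear(e,d), holds(d,f), holds(e,d), holds(f,c), inpos(c), inpos(d), ready(c,f), ready(d,f), ready(f,d)}
2. tag(e,d)  →  {clear(c,e), clear(d,d), clear(e,c), clear(e,d), holds(d,d), holds(d,f), holds(e,d), holds(f,c), inpos(c), inpos(d), ready(c,f), ready(d,e), ready(d,f), ready(f,d)}

move(f,d); tag(e,d)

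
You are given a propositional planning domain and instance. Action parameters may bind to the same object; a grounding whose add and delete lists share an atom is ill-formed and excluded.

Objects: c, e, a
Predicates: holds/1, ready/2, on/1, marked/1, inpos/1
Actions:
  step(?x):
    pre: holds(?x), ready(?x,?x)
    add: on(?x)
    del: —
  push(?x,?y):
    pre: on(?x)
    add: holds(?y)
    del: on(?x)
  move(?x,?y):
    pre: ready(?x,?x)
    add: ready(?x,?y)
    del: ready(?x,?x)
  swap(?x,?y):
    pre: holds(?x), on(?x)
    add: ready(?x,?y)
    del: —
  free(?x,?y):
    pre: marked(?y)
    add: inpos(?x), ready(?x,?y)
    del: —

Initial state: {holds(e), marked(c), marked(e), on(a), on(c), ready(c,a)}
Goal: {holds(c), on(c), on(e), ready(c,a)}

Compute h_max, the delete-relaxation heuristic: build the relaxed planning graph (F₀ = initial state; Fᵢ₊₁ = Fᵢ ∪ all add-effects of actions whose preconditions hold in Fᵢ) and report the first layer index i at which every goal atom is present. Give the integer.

F0 = init (6 atoms)
F1 = F0 ∪ {holds(a), holds(c), inpos(a), inpos(c), inpos(e), ready(a,c), ready(a,e), ready(c,c), ready(c,e), ready(e,c), ready(e,e)}  (17 atoms)
F2 = F1 ∪ {on(e), ready(a,a), ready(e,a)}  (20 atoms)
goal ⊆ F2  ⇒  h_max = 2

2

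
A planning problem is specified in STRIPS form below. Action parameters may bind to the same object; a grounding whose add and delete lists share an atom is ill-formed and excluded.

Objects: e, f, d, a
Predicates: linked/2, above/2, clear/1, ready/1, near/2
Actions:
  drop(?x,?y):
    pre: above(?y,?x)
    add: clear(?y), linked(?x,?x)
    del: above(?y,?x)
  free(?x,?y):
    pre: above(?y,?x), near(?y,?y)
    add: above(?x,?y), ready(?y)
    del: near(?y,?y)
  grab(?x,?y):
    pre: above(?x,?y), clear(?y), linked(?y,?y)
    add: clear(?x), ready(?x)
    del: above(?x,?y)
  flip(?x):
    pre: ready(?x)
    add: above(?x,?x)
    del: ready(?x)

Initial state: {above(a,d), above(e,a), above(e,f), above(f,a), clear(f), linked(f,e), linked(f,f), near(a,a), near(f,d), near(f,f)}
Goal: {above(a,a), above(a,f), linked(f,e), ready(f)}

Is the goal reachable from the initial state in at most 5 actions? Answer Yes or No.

Yes

1. free(d,a)  →  {above(a,d), above(d,a), above(e,a), above(e,f), above(f,a), clear(f), linked(f,e), linked(f,f), near(f,d), near(f,f), ready(a)}
2. free(a,f)  →  {above(a,d), above(a,f), above(d,a), above(e,a), above(e,f), above(f,a), clear(f), linked(f,e), linked(f,f), near(f,d), ready(a), ready(f)}
3. flip(a)  →  {above(a,a), above(a,d), above(a,f), above(d,a), above(e,a), above(e,f), above(f,a), clear(f), linked(f,e), linked(f,f), near(f,d), ready(f)}
optimal plan length = 3; 3 ≤ 5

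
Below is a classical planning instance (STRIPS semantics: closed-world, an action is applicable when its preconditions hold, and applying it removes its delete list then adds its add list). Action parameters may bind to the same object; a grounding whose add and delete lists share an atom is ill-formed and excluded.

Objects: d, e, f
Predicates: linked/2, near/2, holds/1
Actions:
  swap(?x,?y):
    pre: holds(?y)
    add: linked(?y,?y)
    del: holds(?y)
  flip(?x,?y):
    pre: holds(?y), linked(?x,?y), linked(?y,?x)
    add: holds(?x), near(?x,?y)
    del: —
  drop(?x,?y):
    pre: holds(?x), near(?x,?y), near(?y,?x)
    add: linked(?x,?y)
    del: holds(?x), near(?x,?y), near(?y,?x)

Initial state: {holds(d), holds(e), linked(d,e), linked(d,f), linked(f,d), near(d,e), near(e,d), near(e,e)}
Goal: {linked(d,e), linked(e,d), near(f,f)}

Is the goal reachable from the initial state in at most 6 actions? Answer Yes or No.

1. flip(f,d)  →  {holds(d), holds(e), holds(f), linked(d,e), linked(d,f), linked(f,d), near(d,e), near(e,d), near(e,e), near(f,d)}
2. swap(d,f)  →  {holds(d), holds(e), linked(d,e), linked(d,f), linked(f,d), linked(f,f), near(d,e), near(e,d), near(e,e), near(f,d)}
3. flip(f,d)  →  {holds(d), holds(e), holds(f), linked(d,e), linked(d,f), linked(f,d), linked(f,f), near(d,e), near(e,d), near(e,e), near(f,d)}
4. flip(f,f)  →  {holds(d), holds(e), holds(f), linked(d,e), linked(d,f), linked(f,d), linked(f,f), near(d,e), near(e,d), near(e,e), near(f,d), near(f,f)}
5. drop(e,d)  →  {holds(d), holds(f), linked(d,e), linked(d,f), linked(e,d), linked(f,d), linked(f,f), near(e,e), near(f,d), near(f,f)}
optimal plan length = 5; 5 ≤ 6

Yes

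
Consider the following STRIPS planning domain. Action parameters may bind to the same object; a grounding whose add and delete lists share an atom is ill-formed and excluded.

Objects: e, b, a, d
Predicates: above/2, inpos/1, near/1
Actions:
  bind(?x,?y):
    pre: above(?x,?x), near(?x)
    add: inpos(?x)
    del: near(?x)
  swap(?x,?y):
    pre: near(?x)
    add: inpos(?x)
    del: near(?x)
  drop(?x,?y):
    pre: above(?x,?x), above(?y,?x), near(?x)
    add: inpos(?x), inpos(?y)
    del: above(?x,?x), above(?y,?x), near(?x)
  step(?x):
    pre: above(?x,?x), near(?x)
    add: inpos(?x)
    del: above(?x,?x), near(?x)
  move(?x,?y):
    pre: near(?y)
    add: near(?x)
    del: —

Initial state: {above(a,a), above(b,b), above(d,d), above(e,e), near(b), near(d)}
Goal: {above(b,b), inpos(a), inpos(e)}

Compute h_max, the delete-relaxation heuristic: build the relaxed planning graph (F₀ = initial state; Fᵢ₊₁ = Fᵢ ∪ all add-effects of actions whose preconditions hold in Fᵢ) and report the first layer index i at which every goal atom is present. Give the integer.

2

F0 = init (6 atoms)
F1 = F0 ∪ {inpos(b), inpos(d), near(a), near(e)}  (10 atoms)
F2 = F1 ∪ {inpos(a), inpos(e)}  (12 atoms)
goal ⊆ F2  ⇒  h_max = 2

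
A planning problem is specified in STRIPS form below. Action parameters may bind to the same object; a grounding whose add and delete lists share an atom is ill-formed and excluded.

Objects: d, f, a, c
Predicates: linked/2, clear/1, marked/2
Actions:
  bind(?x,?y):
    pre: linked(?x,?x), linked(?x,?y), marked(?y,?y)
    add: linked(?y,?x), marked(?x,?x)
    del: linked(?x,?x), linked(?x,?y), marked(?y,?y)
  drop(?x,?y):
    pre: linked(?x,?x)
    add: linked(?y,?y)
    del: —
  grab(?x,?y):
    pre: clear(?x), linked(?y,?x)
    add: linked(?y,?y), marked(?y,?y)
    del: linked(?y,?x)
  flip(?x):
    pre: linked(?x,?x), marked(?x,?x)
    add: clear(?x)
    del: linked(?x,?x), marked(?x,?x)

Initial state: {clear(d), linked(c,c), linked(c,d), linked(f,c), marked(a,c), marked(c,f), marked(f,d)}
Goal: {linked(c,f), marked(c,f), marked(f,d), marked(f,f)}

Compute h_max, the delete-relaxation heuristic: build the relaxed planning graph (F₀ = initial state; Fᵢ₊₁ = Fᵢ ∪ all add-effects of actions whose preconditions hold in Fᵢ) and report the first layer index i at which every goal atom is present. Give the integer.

2

F0 = init (7 atoms)
F1 = F0 ∪ {linked(a,a), linked(d,d), linked(f,f), marked(c,c)}  (11 atoms)
F2 = F1 ∪ {clear(c), linked(c,f), marked(f,f)}  (14 atoms)
goal ⊆ F2  ⇒  h_max = 2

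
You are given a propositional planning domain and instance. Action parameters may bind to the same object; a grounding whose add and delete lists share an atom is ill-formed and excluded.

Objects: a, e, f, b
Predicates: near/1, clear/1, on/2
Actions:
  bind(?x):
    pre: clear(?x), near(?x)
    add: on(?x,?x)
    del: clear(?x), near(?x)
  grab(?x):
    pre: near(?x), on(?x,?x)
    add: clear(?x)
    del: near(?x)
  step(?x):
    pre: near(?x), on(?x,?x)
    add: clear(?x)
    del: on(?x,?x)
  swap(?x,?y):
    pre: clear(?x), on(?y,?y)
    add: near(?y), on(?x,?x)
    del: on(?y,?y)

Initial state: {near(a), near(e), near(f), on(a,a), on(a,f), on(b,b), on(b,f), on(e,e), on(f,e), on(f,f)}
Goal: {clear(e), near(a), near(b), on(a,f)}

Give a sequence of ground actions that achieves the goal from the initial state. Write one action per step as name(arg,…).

1. grab(e)  →  {clear(e), near(a), near(f), on(a,a), on(a,f), on(b,b), on(b,f), on(e,e), on(f,e), on(f,f)}
2. swap(e,b)  →  {clear(e), near(a), near(b), near(f), on(a,a), on(a,f), on(b,f), on(e,e), on(f,e), on(f,f)}

grab(e); swap(e,b)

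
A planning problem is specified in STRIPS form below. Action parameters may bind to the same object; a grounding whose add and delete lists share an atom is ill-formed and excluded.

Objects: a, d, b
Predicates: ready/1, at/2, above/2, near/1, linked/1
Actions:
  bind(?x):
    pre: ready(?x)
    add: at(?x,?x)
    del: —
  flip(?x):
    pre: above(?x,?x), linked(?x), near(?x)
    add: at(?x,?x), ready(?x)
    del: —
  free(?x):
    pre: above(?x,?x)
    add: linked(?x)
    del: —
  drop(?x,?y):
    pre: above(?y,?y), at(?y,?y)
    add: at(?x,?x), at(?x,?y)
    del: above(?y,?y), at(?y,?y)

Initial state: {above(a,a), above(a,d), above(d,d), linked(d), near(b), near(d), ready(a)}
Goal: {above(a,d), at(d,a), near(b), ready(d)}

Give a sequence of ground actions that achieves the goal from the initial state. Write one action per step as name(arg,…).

1. bind(a)  →  {above(a,a), above(a,d), above(d,d), at(a,a), linked(d), near(b), near(d), ready(a)}
2. flip(d)  →  {above(a,a), above(a,d), above(d,d), at(a,a), at(d,d), linked(d), near(b), near(d), ready(a), ready(d)}
3. drop(d,a)  →  {above(a,d), above(d,d), at(d,a), at(d,d), linked(d), near(b), near(d), ready(a), ready(d)}

bind(a); flip(d); drop(d,a)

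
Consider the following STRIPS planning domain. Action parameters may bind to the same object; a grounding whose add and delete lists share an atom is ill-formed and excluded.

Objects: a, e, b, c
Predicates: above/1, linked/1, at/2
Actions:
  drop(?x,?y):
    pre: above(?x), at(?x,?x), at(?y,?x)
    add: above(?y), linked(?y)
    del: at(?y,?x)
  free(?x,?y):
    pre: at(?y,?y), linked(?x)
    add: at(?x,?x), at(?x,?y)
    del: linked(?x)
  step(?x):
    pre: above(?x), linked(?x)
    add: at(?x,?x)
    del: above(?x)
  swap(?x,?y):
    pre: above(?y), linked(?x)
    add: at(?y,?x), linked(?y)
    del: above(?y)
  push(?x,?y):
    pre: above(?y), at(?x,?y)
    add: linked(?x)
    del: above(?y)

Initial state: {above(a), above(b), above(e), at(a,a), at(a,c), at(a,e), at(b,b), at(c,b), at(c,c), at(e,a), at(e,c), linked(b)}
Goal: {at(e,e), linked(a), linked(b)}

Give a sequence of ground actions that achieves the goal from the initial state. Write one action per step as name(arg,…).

drop(a,a); swap(a,e); free(e,b)

1. drop(a,a)  →  {above(a), above(b), above(e), at(a,c), at(a,e), at(b,b), at(c,b), at(c,c), at(e,a), at(e,c), linked(a), linked(b)}
2. swap(a,e)  →  {above(a), above(b), at(a,c), at(a,e), at(b,b), at(c,b), at(c,c), at(e,a), at(e,c), linked(a), linked(b), linked(e)}
3. free(e,b)  →  {above(a), above(b), at(a,c), at(a,e), at(b,b), at(c,b), at(c,c), at(e,a), at(e,b), at(e,c), at(e,e), linked(a), linked(b)}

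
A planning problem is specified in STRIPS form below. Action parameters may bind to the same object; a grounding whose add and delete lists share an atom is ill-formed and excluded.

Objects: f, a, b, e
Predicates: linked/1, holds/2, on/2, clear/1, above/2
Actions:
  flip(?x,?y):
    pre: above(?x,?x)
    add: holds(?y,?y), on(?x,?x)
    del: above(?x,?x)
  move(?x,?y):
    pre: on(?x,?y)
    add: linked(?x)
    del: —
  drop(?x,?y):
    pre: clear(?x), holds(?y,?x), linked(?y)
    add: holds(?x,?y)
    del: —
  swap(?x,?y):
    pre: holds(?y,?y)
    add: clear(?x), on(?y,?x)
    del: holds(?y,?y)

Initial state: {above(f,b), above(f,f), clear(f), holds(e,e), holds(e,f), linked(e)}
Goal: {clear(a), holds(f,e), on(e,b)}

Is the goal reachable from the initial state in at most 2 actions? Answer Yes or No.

1. flip(f,f)  →  {above(f,b), clear(f), holds(e,e), holds(e,f), holds(f,f), linked(e), on(f,f)}
2. drop(f,e)  →  {above(f,b), clear(f), holds(e,e), holds(e,f), holds(f,e), holds(f,f), linked(e), on(f,f)}
3. swap(a,f)  →  {above(f,b), clear(a), clear(f), holds(e,e), holds(e,f), holds(f,e), linked(e), on(f,a), on(f,f)}
4. swap(b,e)  →  {above(f,b), clear(a), clear(b), clear(f), holds(e,f), holds(f,e), linked(e), on(e,b), on(f,a), on(f,f)}
optimal plan length = 4; 4 > 2

No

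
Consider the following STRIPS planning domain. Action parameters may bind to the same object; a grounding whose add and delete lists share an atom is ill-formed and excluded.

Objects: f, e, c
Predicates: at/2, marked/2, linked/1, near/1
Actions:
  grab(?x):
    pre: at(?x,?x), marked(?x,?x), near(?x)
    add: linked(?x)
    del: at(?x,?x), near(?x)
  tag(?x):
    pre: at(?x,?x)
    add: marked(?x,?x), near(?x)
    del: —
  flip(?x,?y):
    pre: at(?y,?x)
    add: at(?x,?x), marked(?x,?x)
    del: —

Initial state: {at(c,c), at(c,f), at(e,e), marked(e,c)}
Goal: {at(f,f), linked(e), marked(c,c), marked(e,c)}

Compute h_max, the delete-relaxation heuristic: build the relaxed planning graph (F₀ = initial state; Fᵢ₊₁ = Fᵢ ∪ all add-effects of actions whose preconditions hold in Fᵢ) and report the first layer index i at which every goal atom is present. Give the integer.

F0 = init (4 atoms)
F1 = F0 ∪ {at(f,f), marked(c,c), marked(e,e), marked(f,f), near(c), near(e)}  (10 atoms)
F2 = F1 ∪ {linked(c), linked(e), near(f)}  (13 atoms)
goal ⊆ F2  ⇒  h_max = 2

2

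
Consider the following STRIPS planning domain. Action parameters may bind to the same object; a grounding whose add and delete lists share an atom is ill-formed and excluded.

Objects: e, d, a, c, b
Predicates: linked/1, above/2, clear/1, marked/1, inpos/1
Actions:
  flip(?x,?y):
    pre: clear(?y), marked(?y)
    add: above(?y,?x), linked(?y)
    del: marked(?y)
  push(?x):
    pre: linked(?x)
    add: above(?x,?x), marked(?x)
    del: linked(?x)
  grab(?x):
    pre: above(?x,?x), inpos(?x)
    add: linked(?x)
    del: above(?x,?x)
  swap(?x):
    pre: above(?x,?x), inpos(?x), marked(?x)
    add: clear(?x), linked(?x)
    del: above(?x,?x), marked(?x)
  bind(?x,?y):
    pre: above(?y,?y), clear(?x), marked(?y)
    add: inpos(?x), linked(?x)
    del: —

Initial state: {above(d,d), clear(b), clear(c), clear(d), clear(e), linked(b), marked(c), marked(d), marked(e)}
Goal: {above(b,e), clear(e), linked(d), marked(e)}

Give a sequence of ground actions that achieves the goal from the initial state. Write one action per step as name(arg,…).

flip(e,d); push(b); flip(e,b)

1. flip(e,d)  →  {above(d,d), above(d,e), clear(b), clear(c), clear(d), clear(e), linked(b), linked(d), marked(c), marked(e)}
2. push(b)  →  {above(b,b), above(d,d), above(d,e), clear(b), clear(c), clear(d), clear(e), linked(d), marked(b), marked(c), marked(e)}
3. flip(e,b)  →  {above(b,b), above(b,e), above(d,d), above(d,e), clear(b), clear(c), clear(d), clear(e), linked(b), linked(d), marked(c), marked(e)}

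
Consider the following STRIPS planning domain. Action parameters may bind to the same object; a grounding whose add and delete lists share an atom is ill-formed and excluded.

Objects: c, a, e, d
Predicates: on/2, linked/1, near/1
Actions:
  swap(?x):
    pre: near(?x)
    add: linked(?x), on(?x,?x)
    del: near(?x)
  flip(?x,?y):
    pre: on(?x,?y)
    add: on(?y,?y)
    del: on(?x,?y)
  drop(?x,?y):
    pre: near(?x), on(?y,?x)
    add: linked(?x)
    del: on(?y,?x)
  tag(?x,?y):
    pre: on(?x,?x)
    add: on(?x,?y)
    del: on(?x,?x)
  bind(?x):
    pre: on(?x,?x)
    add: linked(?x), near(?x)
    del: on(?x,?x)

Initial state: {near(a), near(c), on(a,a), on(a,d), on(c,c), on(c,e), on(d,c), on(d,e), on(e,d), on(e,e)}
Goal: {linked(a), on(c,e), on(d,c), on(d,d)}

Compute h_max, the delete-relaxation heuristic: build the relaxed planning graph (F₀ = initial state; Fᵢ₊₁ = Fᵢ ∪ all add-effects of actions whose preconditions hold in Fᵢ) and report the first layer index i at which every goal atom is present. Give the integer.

1

F0 = init (10 atoms)
F1 = F0 ∪ {linked(a), linked(c), linked(e), near(e), on(a,c), on(a,e), on(c,a), on(c,d), on(d,d), on(e,a), on(e,c)}  (21 atoms)
goal ⊆ F1  ⇒  h_max = 1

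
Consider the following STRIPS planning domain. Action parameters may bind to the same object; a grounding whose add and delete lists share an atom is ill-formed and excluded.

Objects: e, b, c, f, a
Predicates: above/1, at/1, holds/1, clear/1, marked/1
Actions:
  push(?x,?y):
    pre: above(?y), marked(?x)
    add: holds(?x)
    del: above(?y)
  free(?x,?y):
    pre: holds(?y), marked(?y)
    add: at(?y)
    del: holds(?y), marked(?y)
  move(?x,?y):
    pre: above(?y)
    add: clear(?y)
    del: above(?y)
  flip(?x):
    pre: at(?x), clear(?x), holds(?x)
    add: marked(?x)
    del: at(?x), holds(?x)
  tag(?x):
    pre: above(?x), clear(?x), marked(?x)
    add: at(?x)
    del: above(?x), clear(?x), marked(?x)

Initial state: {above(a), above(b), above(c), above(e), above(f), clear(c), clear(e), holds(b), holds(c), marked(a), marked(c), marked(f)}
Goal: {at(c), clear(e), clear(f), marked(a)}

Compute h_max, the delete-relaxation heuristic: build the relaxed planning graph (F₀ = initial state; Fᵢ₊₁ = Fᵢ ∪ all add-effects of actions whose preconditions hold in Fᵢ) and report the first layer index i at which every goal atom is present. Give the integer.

F0 = init (12 atoms)
F1 = F0 ∪ {at(c), clear(a), clear(b), clear(f), holds(a), holds(f)}  (18 atoms)
goal ⊆ F1  ⇒  h_max = 1

1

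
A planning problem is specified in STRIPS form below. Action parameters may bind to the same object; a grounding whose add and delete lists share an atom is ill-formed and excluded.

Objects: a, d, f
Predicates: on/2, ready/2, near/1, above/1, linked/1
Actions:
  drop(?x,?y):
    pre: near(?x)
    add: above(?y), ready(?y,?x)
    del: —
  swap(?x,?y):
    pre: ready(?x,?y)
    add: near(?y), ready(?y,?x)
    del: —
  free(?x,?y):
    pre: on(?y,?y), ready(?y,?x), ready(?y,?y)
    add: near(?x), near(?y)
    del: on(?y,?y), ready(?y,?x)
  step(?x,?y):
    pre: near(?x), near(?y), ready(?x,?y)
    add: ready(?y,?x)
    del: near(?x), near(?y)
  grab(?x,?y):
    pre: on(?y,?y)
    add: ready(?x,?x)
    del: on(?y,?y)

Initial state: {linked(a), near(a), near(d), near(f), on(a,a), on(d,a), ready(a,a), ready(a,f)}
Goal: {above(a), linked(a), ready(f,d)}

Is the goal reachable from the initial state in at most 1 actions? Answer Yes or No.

No

1. drop(a,a)  →  {above(a), linked(a), near(a), near(d), near(f), on(a,a), on(d,a), ready(a,a), ready(a,f)}
2. drop(d,f)  →  {above(a), above(f), linked(a), near(a), near(d), near(f), on(a,a), on(d,a), ready(a,a), ready(a,f), ready(f,d)}
optimal plan length = 2; 2 > 1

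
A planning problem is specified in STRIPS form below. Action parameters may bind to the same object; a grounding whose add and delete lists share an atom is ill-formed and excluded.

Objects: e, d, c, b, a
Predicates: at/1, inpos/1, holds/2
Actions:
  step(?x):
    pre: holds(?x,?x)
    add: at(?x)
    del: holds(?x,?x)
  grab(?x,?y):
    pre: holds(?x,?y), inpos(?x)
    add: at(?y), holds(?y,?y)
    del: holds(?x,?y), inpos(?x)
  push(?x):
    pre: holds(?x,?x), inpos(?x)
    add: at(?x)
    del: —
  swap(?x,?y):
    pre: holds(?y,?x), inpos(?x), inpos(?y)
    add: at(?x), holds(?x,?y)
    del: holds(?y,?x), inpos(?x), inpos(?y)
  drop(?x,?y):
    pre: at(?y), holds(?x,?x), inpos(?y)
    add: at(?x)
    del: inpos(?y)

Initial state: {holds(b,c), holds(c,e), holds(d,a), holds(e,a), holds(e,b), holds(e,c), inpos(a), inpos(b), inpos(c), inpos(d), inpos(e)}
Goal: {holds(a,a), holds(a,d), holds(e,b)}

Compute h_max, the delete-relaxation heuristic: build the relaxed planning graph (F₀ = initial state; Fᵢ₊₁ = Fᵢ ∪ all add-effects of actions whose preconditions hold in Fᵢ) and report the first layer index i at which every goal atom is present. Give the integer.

F0 = init (11 atoms)
F1 = F0 ∪ {at(a), at(b), at(c), at(e), holds(a,a), holds(a,d), holds(a,e), holds(b,b), holds(b,e), holds(c,b), holds(c,c), holds(e,e)}  (23 atoms)
goal ⊆ F1  ⇒  h_max = 1

1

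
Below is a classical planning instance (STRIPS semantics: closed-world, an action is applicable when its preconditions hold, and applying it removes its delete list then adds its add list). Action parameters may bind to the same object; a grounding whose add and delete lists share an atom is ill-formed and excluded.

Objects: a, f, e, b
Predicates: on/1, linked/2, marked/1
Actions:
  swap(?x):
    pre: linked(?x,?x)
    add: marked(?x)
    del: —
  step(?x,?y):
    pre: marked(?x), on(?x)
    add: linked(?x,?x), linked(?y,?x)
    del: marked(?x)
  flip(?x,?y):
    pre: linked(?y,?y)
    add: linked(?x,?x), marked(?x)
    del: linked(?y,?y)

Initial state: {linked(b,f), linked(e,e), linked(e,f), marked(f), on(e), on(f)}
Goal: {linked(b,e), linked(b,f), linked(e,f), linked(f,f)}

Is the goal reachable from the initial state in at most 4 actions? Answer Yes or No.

Yes

1. swap(e)  →  {linked(b,f), linked(e,e), linked(e,f), marked(e), marked(f), on(e), on(f)}
2. step(f,a)  →  {linked(a,f), linked(b,f), linked(e,e), linked(e,f), linked(f,f), marked(e), on(e), on(f)}
3. step(e,b)  →  {linked(a,f), linked(b,e), linked(b,f), linked(e,e), linked(e,f), linked(f,f), on(e), on(f)}
optimal plan length = 3; 3 ≤ 4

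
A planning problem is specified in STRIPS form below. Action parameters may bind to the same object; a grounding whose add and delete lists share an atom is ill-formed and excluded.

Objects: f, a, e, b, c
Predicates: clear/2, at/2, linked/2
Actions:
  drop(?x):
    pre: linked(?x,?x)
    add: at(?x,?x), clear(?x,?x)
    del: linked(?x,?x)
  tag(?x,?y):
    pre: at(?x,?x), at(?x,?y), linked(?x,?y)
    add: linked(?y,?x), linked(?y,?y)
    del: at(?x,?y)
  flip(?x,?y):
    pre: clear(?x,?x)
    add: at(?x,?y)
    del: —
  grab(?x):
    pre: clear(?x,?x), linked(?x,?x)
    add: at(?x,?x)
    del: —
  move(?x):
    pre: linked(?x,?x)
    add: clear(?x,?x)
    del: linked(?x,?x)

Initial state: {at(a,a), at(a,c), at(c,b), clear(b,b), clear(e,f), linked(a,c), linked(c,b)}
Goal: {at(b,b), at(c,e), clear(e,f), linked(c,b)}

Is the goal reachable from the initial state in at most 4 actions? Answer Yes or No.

Yes

1. tag(a,c)  →  {at(a,a), at(c,b), clear(b,b), clear(e,f), linked(a,c), linked(c,a), linked(c,b), linked(c,c)}
2. drop(c)  →  {at(a,a), at(c,b), at(c,c), clear(b,b), clear(c,c), clear(e,f), linked(a,c), linked(c,a), linked(c,b)}
3. flip(b,b)  →  {at(a,a), at(b,b), at(c,b), at(c,c), clear(b,b), clear(c,c), clear(e,f), linked(a,c), linked(c,a), linked(c,b)}
4. flip(c,e)  →  {at(a,a), at(b,b), at(c,b), at(c,c), at(c,e), clear(b,b), clear(c,c), clear(e,f), linked(a,c), linked(c,a), linked(c,b)}
optimal plan length = 4; 4 ≤ 4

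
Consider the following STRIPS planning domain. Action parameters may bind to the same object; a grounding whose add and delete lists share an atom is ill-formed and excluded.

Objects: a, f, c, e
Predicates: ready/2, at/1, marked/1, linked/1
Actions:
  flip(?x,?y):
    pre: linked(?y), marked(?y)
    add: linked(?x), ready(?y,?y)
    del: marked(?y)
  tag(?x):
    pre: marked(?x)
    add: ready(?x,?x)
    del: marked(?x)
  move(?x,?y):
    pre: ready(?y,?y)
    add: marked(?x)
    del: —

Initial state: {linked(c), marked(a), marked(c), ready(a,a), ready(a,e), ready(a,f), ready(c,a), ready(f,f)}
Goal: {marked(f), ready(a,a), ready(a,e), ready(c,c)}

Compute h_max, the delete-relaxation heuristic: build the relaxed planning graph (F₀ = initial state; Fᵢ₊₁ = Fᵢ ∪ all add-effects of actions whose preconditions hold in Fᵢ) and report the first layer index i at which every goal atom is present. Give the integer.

F0 = init (8 atoms)
F1 = F0 ∪ {linked(a), linked(e), linked(f), marked(e), marked(f), ready(c,c)}  (14 atoms)
goal ⊆ F1  ⇒  h_max = 1

1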